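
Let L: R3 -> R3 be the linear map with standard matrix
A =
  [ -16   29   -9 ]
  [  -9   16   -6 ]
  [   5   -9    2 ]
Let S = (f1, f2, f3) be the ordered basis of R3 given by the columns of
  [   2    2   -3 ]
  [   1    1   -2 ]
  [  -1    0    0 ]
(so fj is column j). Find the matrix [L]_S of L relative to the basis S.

[[1, -1, -3], [-1, 1, -2], [-2, 1, 0]]

Let P have columns f1, ..., f3. Then [L]_S = P^(-1) A P.
Here det P = 1, so P^(-1) is integer; computing A P first and then P^(-1)(A P) gives [[1, -1, -3], [-1, 1, -2], [-2, 1, 0]].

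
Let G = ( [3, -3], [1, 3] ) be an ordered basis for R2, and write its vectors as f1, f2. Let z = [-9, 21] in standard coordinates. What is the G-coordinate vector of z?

[-4, 3]

Write z = c_1 f1 + c_2 f2 and solve for the c_i.
System: 3c_1 + c_2 = -9, -3c_1 + 3c_2 = 21; solving gives c_1 = -4, c_2 = 3.
Check: -4f1 + 3f2 = [-9, 21].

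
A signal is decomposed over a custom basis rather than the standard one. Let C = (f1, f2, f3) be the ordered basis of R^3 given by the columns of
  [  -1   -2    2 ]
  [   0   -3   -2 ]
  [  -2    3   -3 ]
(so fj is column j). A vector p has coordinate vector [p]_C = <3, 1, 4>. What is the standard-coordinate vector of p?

<3, -11, -15>

By definition p = 3f1 + f2 + 4f3.
Summing componentwise gives <3, -11, -15>.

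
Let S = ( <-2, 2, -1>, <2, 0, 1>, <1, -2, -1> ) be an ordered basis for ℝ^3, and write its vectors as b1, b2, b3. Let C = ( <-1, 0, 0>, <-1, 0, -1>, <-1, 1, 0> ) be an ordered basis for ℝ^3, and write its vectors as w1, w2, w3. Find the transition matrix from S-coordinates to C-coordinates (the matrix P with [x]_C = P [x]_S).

Let M have columns bj and N have columns wj. Then for every x, N [x]_C = x = M [x]_S, so P = N^(-1) M.
Since det N = -1, N^(-1) has integer entries; multiplying gives P = [[-1, -1, 0], [1, -1, 1], [2, 0, -2]].

[[-1, -1, 0], [1, -1, 1], [2, 0, -2]]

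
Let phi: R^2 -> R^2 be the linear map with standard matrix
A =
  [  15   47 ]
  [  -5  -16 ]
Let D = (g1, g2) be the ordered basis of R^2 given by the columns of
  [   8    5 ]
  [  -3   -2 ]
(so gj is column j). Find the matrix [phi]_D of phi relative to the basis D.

Let P have columns g1, g2. Then [phi]_D = P^(-1) A P.
Here det P = -1, so P^(-1) is integer; computing A P first and then P^(-1)(A P) gives [[-2, -3], [-1, 1]].

[[-2, -3], [-1, 1]]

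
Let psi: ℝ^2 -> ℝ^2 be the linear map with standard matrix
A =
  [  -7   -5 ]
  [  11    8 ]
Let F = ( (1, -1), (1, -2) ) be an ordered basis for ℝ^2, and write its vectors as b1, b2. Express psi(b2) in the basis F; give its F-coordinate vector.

Compute psi(b2) = A b2 = (3, -5) in standard coordinates.
Then write this in F-coordinates: solve for y in y_1 b1 + y_2 b2 = (3, -5).
This gives y = (1, 2), which is column 2 of [psi]_F.

(1, 2)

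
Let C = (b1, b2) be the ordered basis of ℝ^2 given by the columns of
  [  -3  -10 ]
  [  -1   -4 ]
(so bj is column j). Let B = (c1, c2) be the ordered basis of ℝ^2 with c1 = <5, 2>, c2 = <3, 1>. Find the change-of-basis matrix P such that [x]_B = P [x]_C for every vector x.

Column j of P is [bj]_B, since P maps C-coordinates to B-coordinates.
Expressing b1 in B: b1 = 0·c1 - c2, so column 1 of P is <0, -1>.
Doing the same for each bj gives P = [[0, -2], [-1, 0]].

[[0, -2], [-1, 0]]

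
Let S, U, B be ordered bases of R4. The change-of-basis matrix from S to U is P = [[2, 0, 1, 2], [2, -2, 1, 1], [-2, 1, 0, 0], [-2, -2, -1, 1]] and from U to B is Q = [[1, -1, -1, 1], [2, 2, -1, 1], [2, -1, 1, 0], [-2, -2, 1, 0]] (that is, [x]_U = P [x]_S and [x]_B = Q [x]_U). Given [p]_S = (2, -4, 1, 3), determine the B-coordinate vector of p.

(9, 68, -2, -62)

Composing the changes, [p]_B = Q P [p]_S.
Q P = [[0, -1, -1, 2], [8, -7, 3, 7], [0, 3, 1, 3], [-10, 5, -4, -6]]; applying this to (2, -4, 1, 3) gives (9, 68, -2, -62).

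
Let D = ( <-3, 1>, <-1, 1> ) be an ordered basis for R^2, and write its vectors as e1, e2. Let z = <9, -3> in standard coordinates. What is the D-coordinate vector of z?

We seek scalars with c_1 e1 + c_2 e2 = z; equivalently solve M c = z where the columns of M are e1, e2.
System: -3c_1 - c_2 = 9, c_1 + c_2 = -3; solving gives c_1 = -3, c_2 = 0.
Check: -3e1 + 0·e2 = <9, -3>.

<-3, 0>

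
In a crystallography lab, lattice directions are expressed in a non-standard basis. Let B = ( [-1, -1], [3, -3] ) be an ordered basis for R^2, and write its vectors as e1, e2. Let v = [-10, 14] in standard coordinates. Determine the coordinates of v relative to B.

[-2, -4]

[v]_B is the unique c with M c = v, where M has columns e1, e2.
System: -c_1 + 3c_2 = -10, -c_1 - 3c_2 = 14; solving gives c_1 = -2, c_2 = -4.
Check: -2e1 - 4e2 = [-10, 14].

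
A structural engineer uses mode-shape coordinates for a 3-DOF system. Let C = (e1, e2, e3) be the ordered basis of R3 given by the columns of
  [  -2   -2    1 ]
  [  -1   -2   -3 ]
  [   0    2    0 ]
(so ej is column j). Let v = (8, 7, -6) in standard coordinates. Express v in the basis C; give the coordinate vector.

(-1, -3, 0)

[v]_C is the unique c with M c = v, where M has columns e1, ..., e3.
Row-reducing the augmented matrix [M | v] gives c = (-1, -3, 0).
Check: -e1 - 3e2 + 0·e3 = (8, 7, -6).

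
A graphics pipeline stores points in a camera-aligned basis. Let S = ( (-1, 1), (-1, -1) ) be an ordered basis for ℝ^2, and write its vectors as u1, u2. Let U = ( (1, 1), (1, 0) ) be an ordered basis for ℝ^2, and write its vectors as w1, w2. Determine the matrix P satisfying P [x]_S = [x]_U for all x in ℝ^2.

Take x = uj: its S-coordinates are the j-th standard unit vector, so P e_j — column j of P — equals [uj]_U.
u1 = w1 - 2w2, giving column 1 = (1, -2); repeating for each j gives P = [[1, -1], [-2, 0]].

[[1, -1], [-2, 0]]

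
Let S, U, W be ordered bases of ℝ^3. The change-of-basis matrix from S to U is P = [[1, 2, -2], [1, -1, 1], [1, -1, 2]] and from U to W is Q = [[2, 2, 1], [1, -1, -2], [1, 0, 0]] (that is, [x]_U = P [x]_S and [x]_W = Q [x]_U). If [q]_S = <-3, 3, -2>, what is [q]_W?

Composing the changes, [q]_W = Q P [q]_S.
Q P = [[5, 1, 0], [-2, 5, -7], [1, 2, -2]]; applying this to <-3, 3, -2> gives <-12, 35, 7>.

<-12, 35, 7>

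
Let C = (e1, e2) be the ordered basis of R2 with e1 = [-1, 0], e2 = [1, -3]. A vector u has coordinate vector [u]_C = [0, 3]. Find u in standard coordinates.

By definition u = 0·e1 + 3e2.
Summing componentwise gives [3, -9].

[3, -9]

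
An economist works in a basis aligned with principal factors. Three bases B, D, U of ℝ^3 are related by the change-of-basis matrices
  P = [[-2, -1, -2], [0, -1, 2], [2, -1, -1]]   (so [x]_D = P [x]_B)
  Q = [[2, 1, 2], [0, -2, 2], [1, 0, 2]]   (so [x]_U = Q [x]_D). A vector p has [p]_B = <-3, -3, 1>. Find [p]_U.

<11, -18, -1>

Apply P to get D-coordinates <7, 5, -4>, then Q to get U-coordinates.
The result is [p]_U = <11, -18, -1>.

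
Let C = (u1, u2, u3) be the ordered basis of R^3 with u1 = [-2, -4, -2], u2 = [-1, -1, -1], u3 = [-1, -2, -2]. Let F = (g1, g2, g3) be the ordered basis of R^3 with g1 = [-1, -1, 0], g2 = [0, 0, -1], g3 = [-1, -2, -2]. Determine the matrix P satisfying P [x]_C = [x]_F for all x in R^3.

[[0, 1, 0], [-2, 1, 0], [2, 0, 1]]

Column j of P is [uj]_F, since P maps C-coordinates to F-coordinates.
Expressing u1 in F: u1 = 0·g1 - 2g2 + 2g3, so column 1 of P is [0, -2, 2].
Doing the same for each uj gives P = [[0, 1, 0], [-2, 1, 0], [2, 0, 1]].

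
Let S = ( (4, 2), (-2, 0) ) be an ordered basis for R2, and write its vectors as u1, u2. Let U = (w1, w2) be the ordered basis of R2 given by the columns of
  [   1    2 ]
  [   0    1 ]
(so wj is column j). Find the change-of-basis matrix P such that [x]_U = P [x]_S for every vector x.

[[0, -2], [2, 0]]

Let M have columns uj and N have columns wj. Then for every x, N [x]_U = x = M [x]_S, so P = N^(-1) M.
Since det N = 1, N^(-1) has integer entries; multiplying gives P = [[0, -2], [2, 0]].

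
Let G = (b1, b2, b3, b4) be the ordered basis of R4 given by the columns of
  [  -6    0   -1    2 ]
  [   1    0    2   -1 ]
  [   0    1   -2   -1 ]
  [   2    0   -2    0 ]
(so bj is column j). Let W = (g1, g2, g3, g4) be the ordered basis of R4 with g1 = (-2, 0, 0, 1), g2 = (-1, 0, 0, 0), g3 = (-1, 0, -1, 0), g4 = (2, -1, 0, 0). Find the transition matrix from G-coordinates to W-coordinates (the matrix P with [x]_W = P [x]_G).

[[2, 0, -2, 0], [0, 1, -1, -1], [0, -1, 2, 1], [-1, 0, -2, 1]]

Column j of P is [bj]_W, since P maps G-coordinates to W-coordinates.
Expressing b1 in W: b1 = 2g1 + 0·g2 + 0·g3 - g4, so column 1 of P is (2, 0, 0, -1).
Doing the same for each bj gives P = [[2, 0, -2, 0], [0, 1, -1, -1], [0, -1, 2, 1], [-1, 0, -2, 1]].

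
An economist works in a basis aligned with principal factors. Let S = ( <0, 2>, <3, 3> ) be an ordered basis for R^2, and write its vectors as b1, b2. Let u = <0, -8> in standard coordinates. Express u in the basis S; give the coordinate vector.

We seek scalars with c_1 b1 + c_2 b2 = u; equivalently solve M c = u where the columns of M are b1, b2.
System: 0c_1 + 3c_2 = 0, 2c_1 + 3c_2 = -8; solving gives c_1 = -4, c_2 = 0.
Check: -4b1 + 0·b2 = <0, -8>.

<-4, 0>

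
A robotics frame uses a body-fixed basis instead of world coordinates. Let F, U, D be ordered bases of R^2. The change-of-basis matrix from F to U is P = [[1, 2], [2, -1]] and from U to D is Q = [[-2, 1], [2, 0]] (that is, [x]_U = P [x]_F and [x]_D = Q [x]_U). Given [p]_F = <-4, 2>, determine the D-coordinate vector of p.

<-10, 0>

Apply P to get U-coordinates <0, -10>, then Q to get D-coordinates.
The result is [p]_D = <-10, 0>.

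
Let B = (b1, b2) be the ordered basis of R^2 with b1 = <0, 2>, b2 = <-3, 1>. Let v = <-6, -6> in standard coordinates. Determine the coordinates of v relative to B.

[v]_B is the unique c with M c = v, where M has columns b1, b2.
System: 0c_1 - 3c_2 = -6, 2c_1 + c_2 = -6; solving gives c_1 = -4, c_2 = 2.
Check: -4b1 + 2b2 = <-6, -6>.

<-4, 2>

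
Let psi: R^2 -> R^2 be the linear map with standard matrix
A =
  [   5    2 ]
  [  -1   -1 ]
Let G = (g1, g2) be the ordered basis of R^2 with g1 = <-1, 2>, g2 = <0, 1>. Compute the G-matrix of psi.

[[1, -2], [-3, 3]]

Let P have columns g1, g2. Then [psi]_G = P^(-1) A P.
Here det P = -1, so P^(-1) is integer; computing A P first and then P^(-1)(A P) gives [[1, -2], [-3, 3]].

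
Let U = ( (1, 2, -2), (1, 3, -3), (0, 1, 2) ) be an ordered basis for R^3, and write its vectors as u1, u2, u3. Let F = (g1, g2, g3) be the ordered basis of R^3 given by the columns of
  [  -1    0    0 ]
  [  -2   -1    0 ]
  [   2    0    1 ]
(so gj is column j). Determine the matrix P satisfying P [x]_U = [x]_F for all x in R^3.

Take x = uj: its U-coordinates are the j-th standard unit vector, so P e_j — column j of P — equals [uj]_F.
u1 = -g1 + 0·g2 + 0·g3, giving column 1 = (-1, 0, 0); repeating for each j gives P = [[-1, -1, 0], [0, -1, -1], [0, -1, 2]].

[[-1, -1, 0], [0, -1, -1], [0, -1, 2]]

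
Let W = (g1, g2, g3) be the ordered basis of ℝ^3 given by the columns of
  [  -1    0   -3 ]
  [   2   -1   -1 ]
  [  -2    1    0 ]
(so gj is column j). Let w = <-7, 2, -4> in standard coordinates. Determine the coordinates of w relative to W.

<1, -2, 2>

We seek scalars with c_1 g1 + ... + c_3 g3 = w; equivalently solve M c = w where the columns of M are g1, ..., g3.
Gaussian elimination on [M | w] yields c = (1, -2, 2).
Check: g1 - 2g2 + 2g3 = <-7, 2, -4>.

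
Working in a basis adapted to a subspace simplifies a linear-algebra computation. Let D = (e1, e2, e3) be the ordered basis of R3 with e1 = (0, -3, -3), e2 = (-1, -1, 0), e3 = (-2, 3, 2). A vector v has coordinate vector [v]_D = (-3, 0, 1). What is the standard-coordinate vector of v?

The coordinates say v = -3e1 + 0·e2 + e3; adding the scaled basis vectors gives (-2, 12, 11).

(-2, 12, 11)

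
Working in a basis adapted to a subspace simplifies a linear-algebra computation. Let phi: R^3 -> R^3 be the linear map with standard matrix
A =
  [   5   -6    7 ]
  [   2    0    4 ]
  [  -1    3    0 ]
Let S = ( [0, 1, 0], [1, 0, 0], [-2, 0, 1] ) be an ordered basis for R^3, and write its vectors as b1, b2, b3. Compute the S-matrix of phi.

[[0, 2, 0], [0, 3, 1], [3, -1, 2]]

With P the matrix whose columns are b1, ..., b3, [phi]_S = P^(-1) A P.
Column by column: phi(b1) = A b1 = [-6, 0, 3]; its S-coordinates [0, 0, 3] give column 1.
Continuing for each basis vector yields [phi]_S = [[0, 2, 0], [0, 3, 1], [3, -1, 2]].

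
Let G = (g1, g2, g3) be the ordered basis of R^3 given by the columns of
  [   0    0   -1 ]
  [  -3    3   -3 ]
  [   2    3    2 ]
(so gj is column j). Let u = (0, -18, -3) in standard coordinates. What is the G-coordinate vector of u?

Write u = c_1 g1 + ... + c_3 g3 and solve for the c_i.
Gaussian elimination on [M | u] yields c = (3, -3, 0).
Check: 3g1 - 3g2 + 0·g3 = (0, -18, -3).

(3, -3, 0)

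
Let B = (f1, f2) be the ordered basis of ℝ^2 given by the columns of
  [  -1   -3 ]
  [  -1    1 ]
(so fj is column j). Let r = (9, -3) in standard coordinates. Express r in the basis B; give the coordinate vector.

[r]_B is the unique c with M c = r, where M has columns f1, f2.
System: -c_1 - 3c_2 = 9, -c_1 + c_2 = -3; solving gives c_1 = 0, c_2 = -3.
Check: 0·f1 - 3f2 = (9, -3).

(0, -3)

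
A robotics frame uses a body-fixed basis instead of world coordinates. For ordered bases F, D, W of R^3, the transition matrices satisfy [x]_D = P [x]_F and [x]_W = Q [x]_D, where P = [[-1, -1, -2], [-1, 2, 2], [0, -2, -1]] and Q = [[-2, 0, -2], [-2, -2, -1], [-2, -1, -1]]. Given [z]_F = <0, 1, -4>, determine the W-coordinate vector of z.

Apply P to get D-coordinates <7, -6, 2>, then Q to get W-coordinates.
The result is [z]_W = <-18, -4, -10>.

<-18, -4, -10>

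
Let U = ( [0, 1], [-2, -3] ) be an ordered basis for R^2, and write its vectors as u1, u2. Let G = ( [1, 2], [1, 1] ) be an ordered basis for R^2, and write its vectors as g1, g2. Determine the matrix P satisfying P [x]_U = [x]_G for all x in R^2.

Take x = uj: its U-coordinates are the j-th standard unit vector, so P e_j — column j of P — equals [uj]_G.
u1 = g1 - g2, giving column 1 = [1, -1]; repeating for each j gives P = [[1, -1], [-1, -1]].

[[1, -1], [-1, -1]]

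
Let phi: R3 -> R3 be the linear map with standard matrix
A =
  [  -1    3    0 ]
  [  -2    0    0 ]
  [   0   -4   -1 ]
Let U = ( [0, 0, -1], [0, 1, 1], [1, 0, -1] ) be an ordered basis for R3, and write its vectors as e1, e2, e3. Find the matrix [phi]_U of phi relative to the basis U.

Let P have columns e1, ..., e3. Then [phi]_U = P^(-1) A P.
Here det P = 1, so P^(-1) is integer; computing A P first and then P^(-1)(A P) gives [[-1, 2, -2], [0, 0, -2], [0, 3, -1]].

[[-1, 2, -2], [0, 0, -2], [0, 3, -1]]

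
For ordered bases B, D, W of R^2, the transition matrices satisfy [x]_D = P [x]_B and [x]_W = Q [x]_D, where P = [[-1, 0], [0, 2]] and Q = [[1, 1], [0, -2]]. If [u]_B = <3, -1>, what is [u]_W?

<-5, 4>

First [u]_D = P [u]_B = <-3, -2>.
Then [u]_W = Q [u]_D = <-5, 4>.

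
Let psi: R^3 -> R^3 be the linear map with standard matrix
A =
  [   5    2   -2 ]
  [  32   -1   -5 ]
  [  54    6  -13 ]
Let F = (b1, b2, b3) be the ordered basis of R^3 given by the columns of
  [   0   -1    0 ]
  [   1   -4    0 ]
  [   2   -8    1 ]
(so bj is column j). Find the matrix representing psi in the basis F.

The j-th column of [psi]_F is [psi(bj)]_F.
psi(b1) = A b1 = [-2, -11, -20] = -3b1 + 2b2 + 2b3, so column 1 is [-3, 2, 2].
Repeating for b2, b3 and assembling the columns gives [[-3, 0, 3], [2, -3, 2], [2, 2, -3]].

[[-3, 0, 3], [2, -3, 2], [2, 2, -3]]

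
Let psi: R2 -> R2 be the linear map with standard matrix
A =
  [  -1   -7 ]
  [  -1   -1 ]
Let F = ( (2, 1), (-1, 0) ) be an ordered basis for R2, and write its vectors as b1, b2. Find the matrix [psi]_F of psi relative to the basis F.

The j-th column of [psi]_F is [psi(bj)]_F.
psi(b1) = A b1 = (-9, -3) = -3b1 + 3b2, so column 1 is (-3, 3).
Repeating for b2 and assembling the columns gives [[-3, 1], [3, 1]].

[[-3, 1], [3, 1]]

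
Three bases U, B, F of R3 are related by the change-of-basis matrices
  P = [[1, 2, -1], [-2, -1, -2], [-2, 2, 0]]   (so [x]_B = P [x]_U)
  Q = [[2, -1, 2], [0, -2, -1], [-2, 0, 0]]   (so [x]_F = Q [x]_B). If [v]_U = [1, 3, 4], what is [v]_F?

Composing the changes, [v]_F = Q P [v]_U.
Q P = [[0, 9, 0], [6, 0, 4], [-2, -4, 2]]; applying this to [1, 3, 4] gives [27, 22, -6].

[27, 22, -6]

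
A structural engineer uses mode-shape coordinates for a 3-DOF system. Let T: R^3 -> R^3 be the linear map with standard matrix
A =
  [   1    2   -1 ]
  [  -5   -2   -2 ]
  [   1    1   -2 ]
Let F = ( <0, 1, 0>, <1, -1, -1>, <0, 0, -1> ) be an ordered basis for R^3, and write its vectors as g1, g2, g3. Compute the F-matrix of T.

[[0, -1, 3], [2, 0, 1], [-3, -2, -3]]

With P the matrix whose columns are g1, ..., g3, [T]_F = P^(-1) A P.
Column by column: T(g1) = A g1 = <2, -2, 1>; its F-coordinates <0, 2, -3> give column 1.
Continuing for each basis vector yields [T]_F = [[0, -1, 3], [2, 0, 1], [-3, -2, -3]].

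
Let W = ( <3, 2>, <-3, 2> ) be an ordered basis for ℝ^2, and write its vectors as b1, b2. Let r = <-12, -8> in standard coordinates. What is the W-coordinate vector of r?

<-4, 0>

We seek scalars with c_1 b1 + c_2 b2 = r; equivalently solve M c = r where the columns of M are b1, b2.
System: 3c_1 - 3c_2 = -12, 2c_1 + 2c_2 = -8; solving gives c_1 = -4, c_2 = 0.
Check: -4b1 + 0·b2 = <-12, -8>.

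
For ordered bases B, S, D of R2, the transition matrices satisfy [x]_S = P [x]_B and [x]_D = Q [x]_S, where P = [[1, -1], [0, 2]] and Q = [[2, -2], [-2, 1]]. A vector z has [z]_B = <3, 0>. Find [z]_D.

<6, -6>

Composing the changes, [z]_D = Q P [z]_B.
Q P = [[2, -6], [-2, 4]]; applying this to <3, 0> gives <6, -6>.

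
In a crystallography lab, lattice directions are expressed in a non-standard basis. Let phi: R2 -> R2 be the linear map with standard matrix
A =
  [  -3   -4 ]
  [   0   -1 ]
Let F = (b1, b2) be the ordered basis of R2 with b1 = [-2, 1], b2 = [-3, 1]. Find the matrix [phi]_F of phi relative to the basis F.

[[-1, 2], [0, -3]]

Let P have columns b1, b2. Then [phi]_F = P^(-1) A P.
Here det P = 1, so P^(-1) is integer; computing A P first and then P^(-1)(A P) gives [[-1, 2], [0, -3]].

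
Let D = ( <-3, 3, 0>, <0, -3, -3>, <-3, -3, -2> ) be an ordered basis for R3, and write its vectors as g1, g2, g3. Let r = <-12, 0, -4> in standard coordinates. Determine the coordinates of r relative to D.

<2, 0, 2>

Write r = c_1 g1 + ... + c_3 g3 and solve for the c_i.
Gaussian elimination on [M | r] yields c = (2, 0, 2).
Check: 2g1 + 0·g2 + 2g3 = <-12, 0, -4>.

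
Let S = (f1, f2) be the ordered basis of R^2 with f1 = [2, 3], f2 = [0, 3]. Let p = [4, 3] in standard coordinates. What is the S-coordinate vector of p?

[2, -1]

We seek scalars with c_1 f1 + c_2 f2 = p; equivalently solve M c = p where the columns of M are f1, f2.
System: 2c_1 + 0c_2 = 4, 3c_1 + 3c_2 = 3; solving gives c_1 = 2, c_2 = -1.
Check: 2f1 - f2 = [4, 3].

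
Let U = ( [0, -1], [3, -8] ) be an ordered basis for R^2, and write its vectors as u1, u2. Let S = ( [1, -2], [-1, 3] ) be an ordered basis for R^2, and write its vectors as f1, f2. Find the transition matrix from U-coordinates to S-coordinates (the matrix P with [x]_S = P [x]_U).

[[-1, 1], [-1, -2]]

Take x = uj: its U-coordinates are the j-th standard unit vector, so P e_j — column j of P — equals [uj]_S.
u1 = -f1 - f2, giving column 1 = [-1, -1]; repeating for each j gives P = [[-1, 1], [-1, -2]].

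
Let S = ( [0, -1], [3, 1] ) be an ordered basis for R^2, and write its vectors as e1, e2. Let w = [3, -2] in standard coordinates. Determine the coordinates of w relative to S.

[w]_S is the unique c with M c = w, where M has columns e1, e2.
System: 0c_1 + 3c_2 = 3, -c_1 + c_2 = -2; solving gives c_1 = 3, c_2 = 1.
Check: 3e1 + e2 = [3, -2].

[3, 1]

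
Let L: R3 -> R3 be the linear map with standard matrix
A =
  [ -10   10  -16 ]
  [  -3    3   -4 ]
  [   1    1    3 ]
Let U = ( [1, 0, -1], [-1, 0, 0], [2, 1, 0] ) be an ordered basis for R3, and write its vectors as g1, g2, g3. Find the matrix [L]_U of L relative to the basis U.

With P the matrix whose columns are g1, ..., g3, [L]_U = P^(-1) A P.
Column by column: L(g1) = A g1 = [6, 1, -2]; its U-coordinates [2, -2, 1] give column 1.
Continuing for each basis vector yields [L]_U = [[2, 1, -3], [-2, -3, 1], [1, 3, -3]].

[[2, 1, -3], [-2, -3, 1], [1, 3, -3]]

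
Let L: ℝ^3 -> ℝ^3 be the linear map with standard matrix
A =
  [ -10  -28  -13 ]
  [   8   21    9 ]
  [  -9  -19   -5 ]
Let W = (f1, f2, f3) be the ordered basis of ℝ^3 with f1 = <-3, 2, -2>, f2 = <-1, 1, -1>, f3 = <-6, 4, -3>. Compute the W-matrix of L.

[[2, 3, 0], [0, 2, 1], [-1, -1, 2]]

Let P have columns f1, ..., f3. Then [L]_W = P^(-1) A P.
Here det P = -1, so P^(-1) is integer; computing A P first and then P^(-1)(A P) gives [[2, 3, 0], [0, 2, 1], [-1, -1, 2]].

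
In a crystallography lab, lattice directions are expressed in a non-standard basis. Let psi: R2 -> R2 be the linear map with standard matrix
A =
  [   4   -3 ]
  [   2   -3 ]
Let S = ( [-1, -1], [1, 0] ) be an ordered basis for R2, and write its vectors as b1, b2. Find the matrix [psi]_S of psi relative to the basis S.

[[-1, -2], [-2, 2]]

The j-th column of [psi]_S is [psi(bj)]_S.
psi(b1) = A b1 = [-1, 1] = -b1 - 2b2, so column 1 is [-1, -2].
Repeating for b2 and assembling the columns gives [[-1, -2], [-2, 2]].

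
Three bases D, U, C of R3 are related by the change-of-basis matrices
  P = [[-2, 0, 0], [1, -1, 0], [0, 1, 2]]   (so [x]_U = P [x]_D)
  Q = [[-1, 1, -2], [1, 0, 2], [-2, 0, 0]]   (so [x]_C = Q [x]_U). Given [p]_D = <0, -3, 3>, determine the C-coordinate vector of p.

Composing the changes, [p]_C = Q P [p]_D.
Q P = [[3, -3, -4], [-2, 2, 4], [4, 0, 0]]; applying this to <0, -3, 3> gives <-3, 6, 0>.

<-3, 6, 0>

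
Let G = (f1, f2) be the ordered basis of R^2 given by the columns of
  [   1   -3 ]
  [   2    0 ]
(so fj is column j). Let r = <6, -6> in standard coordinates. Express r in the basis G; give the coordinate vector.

Write r = c_1 f1 + c_2 f2 and solve for the c_i.
System: c_1 - 3c_2 = 6, 2c_1 + 0c_2 = -6; solving gives c_1 = -3, c_2 = -3.
Check: -3f1 - 3f2 = <6, -6>.

<-3, -3>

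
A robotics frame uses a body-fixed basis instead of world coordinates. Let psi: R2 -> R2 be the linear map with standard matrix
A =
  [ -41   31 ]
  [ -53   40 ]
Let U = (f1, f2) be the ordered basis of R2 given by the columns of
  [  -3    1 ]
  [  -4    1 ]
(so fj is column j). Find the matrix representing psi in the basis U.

[[0, 3], [-1, -1]]

Let P have columns f1, f2. Then [psi]_U = P^(-1) A P.
Here det P = 1, so P^(-1) is integer; computing A P first and then P^(-1)(A P) gives [[0, 3], [-1, -1]].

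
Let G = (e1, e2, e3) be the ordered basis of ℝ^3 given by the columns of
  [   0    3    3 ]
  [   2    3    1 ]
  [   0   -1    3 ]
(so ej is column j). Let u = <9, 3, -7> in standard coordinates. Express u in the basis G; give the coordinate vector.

Write u = c_1 e1 + ... + c_3 e3 and solve for the c_i.
Row-reducing the augmented matrix [M | u] gives c = (-4, 4, -1).
Check: -4e1 + 4e2 - e3 = <9, 3, -7>.

<-4, 4, -1>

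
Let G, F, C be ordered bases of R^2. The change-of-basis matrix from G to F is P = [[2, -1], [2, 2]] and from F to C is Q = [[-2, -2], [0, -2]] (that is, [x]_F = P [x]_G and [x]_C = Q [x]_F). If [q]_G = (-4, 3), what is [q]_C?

(26, 4)

First [q]_F = P [q]_G = (-11, -2).
Then [q]_C = Q [q]_F = (26, 4).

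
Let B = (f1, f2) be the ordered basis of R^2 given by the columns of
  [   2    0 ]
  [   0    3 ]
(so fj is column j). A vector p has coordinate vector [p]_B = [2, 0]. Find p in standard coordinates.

[4, 0]

The coordinates say p = 2f1 + 0·f2; adding the scaled basis vectors gives [4, 0].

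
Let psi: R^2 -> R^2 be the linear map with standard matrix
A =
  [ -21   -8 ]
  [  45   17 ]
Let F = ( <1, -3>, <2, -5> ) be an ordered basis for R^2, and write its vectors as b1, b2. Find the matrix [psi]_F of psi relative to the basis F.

The j-th column of [psi]_F is [psi(bj)]_F.
psi(b1) = A b1 = <3, -6> = -3b1 + 3b2, so column 1 is <-3, 3>.
Repeating for b2 and assembling the columns gives [[-3, 0], [3, -1]].

[[-3, 0], [3, -1]]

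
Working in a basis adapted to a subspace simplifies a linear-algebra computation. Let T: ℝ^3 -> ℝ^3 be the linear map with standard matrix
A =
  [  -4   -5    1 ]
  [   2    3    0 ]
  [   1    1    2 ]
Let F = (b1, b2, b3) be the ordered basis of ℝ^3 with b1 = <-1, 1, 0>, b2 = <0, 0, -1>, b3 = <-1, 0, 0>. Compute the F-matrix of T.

With P the matrix whose columns are b1, ..., b3, [T]_F = P^(-1) A P.
Column by column: T(b1) = A b1 = <-1, 1, 0>; its F-coordinates <1, 0, 0> give column 1.
Continuing for each basis vector yields [T]_F = [[1, 0, -2], [0, 2, 1], [0, 1, -2]].

[[1, 0, -2], [0, 2, 1], [0, 1, -2]]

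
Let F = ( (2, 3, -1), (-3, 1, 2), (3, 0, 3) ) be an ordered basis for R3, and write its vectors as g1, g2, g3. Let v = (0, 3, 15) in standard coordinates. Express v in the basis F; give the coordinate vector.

We seek scalars with c_1 g1 + ... + c_3 g3 = v; equivalently solve M c = v where the columns of M are g1, ..., g3.
Gaussian elimination on [M | v] yields c = (0, 3, 3).
Check: 0·g1 + 3g2 + 3g3 = (0, 3, 15).

(0, 3, 3)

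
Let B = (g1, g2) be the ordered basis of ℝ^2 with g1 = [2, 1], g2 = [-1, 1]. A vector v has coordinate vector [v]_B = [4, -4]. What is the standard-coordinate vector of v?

[12, 0]

By definition v = 4g1 - 4g2.
Summing componentwise gives [12, 0].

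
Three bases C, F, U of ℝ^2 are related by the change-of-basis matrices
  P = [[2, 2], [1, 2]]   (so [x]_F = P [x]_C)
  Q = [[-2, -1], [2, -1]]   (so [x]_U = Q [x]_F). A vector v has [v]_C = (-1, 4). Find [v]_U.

First [v]_F = P [v]_C = (6, 7).
Then [v]_U = Q [v]_F = (-19, 5).

(-19, 5)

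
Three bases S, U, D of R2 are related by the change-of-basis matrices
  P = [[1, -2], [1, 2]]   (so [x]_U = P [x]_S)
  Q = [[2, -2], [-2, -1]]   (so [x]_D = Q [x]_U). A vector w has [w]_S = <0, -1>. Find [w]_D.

<8, -2>

Composing the changes, [w]_D = Q P [w]_S.
Q P = [[0, -8], [-3, 2]]; applying this to <0, -1> gives <8, -2>.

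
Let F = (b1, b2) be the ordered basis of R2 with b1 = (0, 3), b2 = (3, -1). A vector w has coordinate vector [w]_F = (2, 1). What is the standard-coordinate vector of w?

(3, 5)

By definition w = 2b1 + b2.
Summing componentwise gives (3, 5).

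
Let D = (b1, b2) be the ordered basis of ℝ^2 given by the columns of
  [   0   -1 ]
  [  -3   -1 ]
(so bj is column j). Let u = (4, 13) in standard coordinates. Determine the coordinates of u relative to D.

(-3, -4)

Write u = c_1 b1 + c_2 b2 and solve for the c_i.
System: 0c_1 - c_2 = 4, -3c_1 - c_2 = 13; solving gives c_1 = -3, c_2 = -4.
Check: -3b1 - 4b2 = (4, 13).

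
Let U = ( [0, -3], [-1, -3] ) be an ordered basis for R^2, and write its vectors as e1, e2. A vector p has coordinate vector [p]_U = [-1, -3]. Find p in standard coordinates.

The coordinates say p = -e1 - 3e2; adding the scaled basis vectors gives [3, 12].

[3, 12]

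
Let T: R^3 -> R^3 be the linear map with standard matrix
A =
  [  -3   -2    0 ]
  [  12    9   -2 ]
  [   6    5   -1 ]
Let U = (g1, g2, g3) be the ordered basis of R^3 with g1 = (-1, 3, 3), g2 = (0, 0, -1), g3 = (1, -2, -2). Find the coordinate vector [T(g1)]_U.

Column 1 of [T]_U is the U-coordinate vector of T(g1).
In standard coordinates T(g1) = A g1 = (-3, 9, 6).
Converting to U: (-3, 9, 6) = 3g1 + 3g2 + 0·g3, so the coordinate vector is (3, 3, 0).

(3, 3, 0)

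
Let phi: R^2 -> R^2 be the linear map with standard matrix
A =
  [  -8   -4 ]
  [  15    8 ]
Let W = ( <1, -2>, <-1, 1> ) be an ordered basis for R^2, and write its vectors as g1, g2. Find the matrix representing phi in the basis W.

[[1, 3], [1, -1]]

Let P have columns g1, g2. Then [phi]_W = P^(-1) A P.
Here det P = -1, so P^(-1) is integer; computing A P first and then P^(-1)(A P) gives [[1, 3], [1, -1]].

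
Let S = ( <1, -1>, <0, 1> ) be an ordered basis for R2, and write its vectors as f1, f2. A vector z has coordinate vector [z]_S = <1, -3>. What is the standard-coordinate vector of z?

<1, -4>

z = M [z]_S, where M has columns f1, f2.
Carrying out the matrix-vector product, z = <1, -4>.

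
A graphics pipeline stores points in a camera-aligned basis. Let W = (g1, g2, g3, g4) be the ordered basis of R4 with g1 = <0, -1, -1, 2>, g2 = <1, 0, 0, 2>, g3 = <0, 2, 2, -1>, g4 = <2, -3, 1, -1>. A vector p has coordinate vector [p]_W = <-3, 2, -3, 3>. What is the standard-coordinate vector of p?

<8, -12, 0, -2>

The coordinates say p = -3g1 + 2g2 - 3g3 + 3g4; adding the scaled basis vectors gives <8, -12, 0, -2>.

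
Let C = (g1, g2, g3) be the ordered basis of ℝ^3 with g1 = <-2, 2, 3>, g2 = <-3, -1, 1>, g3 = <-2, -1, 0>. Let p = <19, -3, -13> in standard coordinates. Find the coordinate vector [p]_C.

<-4, -1, -4>

[p]_C is the unique c with M c = p, where M has columns g1, ..., g3.
Row-reducing the augmented matrix [M | p] gives c = (-4, -1, -4).
Check: -4g1 - g2 - 4g3 = <19, -3, -13>.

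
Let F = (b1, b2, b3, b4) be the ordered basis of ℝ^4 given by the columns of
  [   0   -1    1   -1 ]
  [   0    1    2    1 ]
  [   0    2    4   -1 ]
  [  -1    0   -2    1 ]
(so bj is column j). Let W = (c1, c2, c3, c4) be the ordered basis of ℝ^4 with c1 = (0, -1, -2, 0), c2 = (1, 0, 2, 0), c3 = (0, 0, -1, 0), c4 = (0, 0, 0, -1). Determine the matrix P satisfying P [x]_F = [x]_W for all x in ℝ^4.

Let M have columns bj and N have columns cj. Then for every x, N [x]_W = x = M [x]_F, so P = N^(-1) M.
Since det N = 1, N^(-1) has integer entries; multiplying gives P = [[0, -1, -2, -1], [0, -1, 1, -1], [0, -2, 2, 1], [1, 0, 2, -1]].

[[0, -1, -2, -1], [0, -1, 1, -1], [0, -2, 2, 1], [1, 0, 2, -1]]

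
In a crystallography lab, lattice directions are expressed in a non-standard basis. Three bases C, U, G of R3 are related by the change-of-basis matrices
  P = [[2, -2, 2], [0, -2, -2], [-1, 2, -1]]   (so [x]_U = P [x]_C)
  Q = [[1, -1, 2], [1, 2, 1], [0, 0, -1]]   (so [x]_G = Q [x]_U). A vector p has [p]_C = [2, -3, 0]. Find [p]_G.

[-12, 14, 8]

First [p]_U = P [p]_C = [10, 6, -8].
Then [p]_G = Q [p]_U = [-12, 14, 8].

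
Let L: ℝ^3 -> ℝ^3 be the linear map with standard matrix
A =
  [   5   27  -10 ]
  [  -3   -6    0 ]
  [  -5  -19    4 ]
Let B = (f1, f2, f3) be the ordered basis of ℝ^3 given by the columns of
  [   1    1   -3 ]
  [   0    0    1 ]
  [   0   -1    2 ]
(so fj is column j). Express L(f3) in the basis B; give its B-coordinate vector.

Compute L(f3) = A f3 = <-8, 3, 4> in standard coordinates.
Then write this in B-coordinates: solve for y in y_1 f1 + ... + y_3 f3 = <-8, 3, 4>.
This gives y = <-1, 2, 3>, which is column 3 of [L]_B.

<-1, 2, 3>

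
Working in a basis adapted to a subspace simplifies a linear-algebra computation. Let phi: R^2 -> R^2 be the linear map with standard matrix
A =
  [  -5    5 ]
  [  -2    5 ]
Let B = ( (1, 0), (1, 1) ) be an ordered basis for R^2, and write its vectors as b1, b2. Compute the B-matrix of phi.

[[-3, -3], [-2, 3]]

Let P have columns b1, b2. Then [phi]_B = P^(-1) A P.
Here det P = 1, so P^(-1) is integer; computing A P first and then P^(-1)(A P) gives [[-3, -3], [-2, 3]].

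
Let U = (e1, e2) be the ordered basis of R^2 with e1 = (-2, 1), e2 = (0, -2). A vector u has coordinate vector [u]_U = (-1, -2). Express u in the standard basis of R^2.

The coordinates say u = -e1 - 2e2; adding the scaled basis vectors gives (2, 3).

(2, 3)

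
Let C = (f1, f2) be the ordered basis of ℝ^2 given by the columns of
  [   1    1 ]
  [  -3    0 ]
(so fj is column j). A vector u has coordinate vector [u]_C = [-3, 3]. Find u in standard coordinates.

By definition u = -3f1 + 3f2.
Summing componentwise gives [0, 9].

[0, 9]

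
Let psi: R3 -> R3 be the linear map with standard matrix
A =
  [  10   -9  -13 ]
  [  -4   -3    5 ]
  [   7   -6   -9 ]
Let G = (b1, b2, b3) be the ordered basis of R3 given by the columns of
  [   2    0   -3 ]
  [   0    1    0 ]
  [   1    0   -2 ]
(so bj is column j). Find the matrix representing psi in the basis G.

[[-1, 0, 1], [-3, -3, 2], [-3, 3, 2]]

The j-th column of [psi]_G is [psi(bj)]_G.
psi(b1) = A b1 = <7, -3, 5> = -b1 - 3b2 - 3b3, so column 1 is <-1, -3, -3>.
Repeating for b2, b3 and assembling the columns gives [[-1, 0, 1], [-3, -3, 2], [-3, 3, 2]].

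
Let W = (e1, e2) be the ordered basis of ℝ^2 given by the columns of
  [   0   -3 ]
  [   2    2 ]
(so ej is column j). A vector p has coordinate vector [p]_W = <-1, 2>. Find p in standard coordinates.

The coordinates say p = -e1 + 2e2; adding the scaled basis vectors gives <-6, 2>.

<-6, 2>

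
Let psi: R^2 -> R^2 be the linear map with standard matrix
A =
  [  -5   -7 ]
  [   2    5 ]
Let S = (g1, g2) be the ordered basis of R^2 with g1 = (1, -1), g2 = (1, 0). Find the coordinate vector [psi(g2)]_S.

Compute psi(g2) = A g2 = (-5, 2) in standard coordinates.
Then write this in S-coordinates: solve for y in y_1 g1 + y_2 g2 = (-5, 2).
This gives y = (-2, -3), which is column 2 of [psi]_S.

(-2, -3)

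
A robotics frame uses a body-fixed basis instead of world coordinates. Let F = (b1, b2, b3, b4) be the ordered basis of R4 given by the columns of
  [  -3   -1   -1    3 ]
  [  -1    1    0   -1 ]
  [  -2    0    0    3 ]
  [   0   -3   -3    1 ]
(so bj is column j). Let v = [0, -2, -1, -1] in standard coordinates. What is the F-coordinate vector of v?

[-1, -4, 4, -1]

Write v = c_1 b1 + ... + c_4 b4 and solve for the c_i.
Solving this 4x4 system gives c = (-1, -4, 4, -1).
Check: -b1 - 4b2 + 4b3 - b4 = [0, -2, -1, -1].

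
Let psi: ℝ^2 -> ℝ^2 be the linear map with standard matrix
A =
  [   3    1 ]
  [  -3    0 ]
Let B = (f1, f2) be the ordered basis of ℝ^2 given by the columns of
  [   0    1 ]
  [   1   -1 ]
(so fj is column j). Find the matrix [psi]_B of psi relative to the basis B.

[[1, -1], [1, 2]]

With P the matrix whose columns are f1, f2, [psi]_B = P^(-1) A P.
Column by column: psi(f1) = A f1 = (1, 0); its B-coordinates (1, 1) give column 1.
Continuing for each basis vector yields [psi]_B = [[1, -1], [1, 2]].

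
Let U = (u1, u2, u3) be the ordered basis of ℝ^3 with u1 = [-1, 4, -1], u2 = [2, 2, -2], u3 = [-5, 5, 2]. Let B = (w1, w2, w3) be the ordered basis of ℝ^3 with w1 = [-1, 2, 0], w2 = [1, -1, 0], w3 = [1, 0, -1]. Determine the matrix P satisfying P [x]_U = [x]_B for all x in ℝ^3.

[[2, 2, 2], [0, 2, -1], [1, 2, -2]]

Let M have columns uj and N have columns wj. Then for every x, N [x]_B = x = M [x]_U, so P = N^(-1) M.
Since det N = 1, N^(-1) has integer entries; multiplying gives P = [[2, 2, 2], [0, 2, -1], [1, 2, -2]].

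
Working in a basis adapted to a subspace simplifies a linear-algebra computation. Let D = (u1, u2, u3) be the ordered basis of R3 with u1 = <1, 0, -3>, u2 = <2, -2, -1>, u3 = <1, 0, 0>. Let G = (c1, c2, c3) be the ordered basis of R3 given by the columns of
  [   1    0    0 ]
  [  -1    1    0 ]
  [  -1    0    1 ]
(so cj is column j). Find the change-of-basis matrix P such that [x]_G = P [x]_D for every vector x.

[[1, 2, 1], [1, 0, 1], [-2, 1, 1]]

Take x = uj: its D-coordinates are the j-th standard unit vector, so P e_j — column j of P — equals [uj]_G.
u1 = c1 + c2 - 2c3, giving column 1 = <1, 1, -2>; repeating for each j gives P = [[1, 2, 1], [1, 0, 1], [-2, 1, 1]].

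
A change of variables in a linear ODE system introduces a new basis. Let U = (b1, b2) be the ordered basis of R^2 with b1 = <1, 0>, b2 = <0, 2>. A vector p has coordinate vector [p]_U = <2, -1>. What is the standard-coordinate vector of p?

<2, -2>

By definition p = 2b1 - b2.
Summing componentwise gives <2, -2>.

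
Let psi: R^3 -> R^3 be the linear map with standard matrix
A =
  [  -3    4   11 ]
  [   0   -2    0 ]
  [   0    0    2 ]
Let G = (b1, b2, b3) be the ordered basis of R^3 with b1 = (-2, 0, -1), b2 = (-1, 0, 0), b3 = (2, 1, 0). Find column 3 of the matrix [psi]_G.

Column 3 of [psi]_G is the G-coordinate vector of psi(b3).
In standard coordinates psi(b3) = A b3 = (-2, -2, 0).
Converting to G: (-2, -2, 0) = 0·b1 - 2b2 - 2b3, so the coordinate vector is (0, -2, -2).

(0, -2, -2)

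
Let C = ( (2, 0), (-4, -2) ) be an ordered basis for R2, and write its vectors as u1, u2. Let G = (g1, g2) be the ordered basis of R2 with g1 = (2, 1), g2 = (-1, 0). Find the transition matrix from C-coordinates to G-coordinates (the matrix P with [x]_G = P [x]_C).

Let M have columns uj and N have columns gj. Then for every x, N [x]_G = x = M [x]_C, so P = N^(-1) M.
Since det N = 1, N^(-1) has integer entries; multiplying gives P = [[0, -2], [-2, 0]].

[[0, -2], [-2, 0]]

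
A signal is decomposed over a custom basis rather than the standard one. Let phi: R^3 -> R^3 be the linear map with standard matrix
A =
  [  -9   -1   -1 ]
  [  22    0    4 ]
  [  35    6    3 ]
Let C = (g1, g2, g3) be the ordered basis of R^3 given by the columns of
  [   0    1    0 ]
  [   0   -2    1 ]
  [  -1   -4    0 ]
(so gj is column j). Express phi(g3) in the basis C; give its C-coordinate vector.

Compute phi(g3) = A g3 = [-1, 0, 6] in standard coordinates.
Then write this in C-coordinates: solve for y in y_1 g1 + ... + y_3 g3 = [-1, 0, 6].
This gives y = [-2, -1, -2], which is column 3 of [phi]_C.

[-2, -1, -2]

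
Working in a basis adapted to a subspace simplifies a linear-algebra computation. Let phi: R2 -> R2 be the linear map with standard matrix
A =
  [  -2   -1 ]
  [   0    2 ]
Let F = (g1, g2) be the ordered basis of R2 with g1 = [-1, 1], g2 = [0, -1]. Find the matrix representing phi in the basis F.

Let P have columns g1, g2. Then [phi]_F = P^(-1) A P.
Here det P = 1, so P^(-1) is integer; computing A P first and then P^(-1)(A P) gives [[-1, -1], [-3, 1]].

[[-1, -1], [-3, 1]]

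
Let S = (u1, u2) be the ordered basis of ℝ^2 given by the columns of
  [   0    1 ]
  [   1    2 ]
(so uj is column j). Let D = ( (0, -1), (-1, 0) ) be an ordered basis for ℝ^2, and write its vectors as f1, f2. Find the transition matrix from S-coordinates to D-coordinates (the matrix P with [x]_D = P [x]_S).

Column j of P is [uj]_D, since P maps S-coordinates to D-coordinates.
Expressing u1 in D: u1 = -f1 + 0·f2, so column 1 of P is (-1, 0).
Doing the same for each uj gives P = [[-1, -2], [0, -1]].

[[-1, -2], [0, -1]]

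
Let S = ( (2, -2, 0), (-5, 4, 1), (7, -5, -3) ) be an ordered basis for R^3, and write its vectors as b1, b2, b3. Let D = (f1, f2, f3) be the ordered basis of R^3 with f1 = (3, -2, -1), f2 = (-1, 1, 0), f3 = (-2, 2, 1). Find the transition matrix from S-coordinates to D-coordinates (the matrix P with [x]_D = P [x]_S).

Let M have columns bj and N have columns fj. Then for every x, N [x]_D = x = M [x]_S, so P = N^(-1) M.
Since det N = 1, N^(-1) has integer entries; multiplying gives P = [[0, -1, 2], [-2, 2, 1], [0, 0, -1]].

[[0, -1, 2], [-2, 2, 1], [0, 0, -1]]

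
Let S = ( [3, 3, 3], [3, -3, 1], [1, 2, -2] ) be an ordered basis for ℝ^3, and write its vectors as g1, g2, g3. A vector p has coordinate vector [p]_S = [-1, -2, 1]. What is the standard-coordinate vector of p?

The coordinates say p = -g1 - 2g2 + g3; adding the scaled basis vectors gives [-8, 5, -7].

[-8, 5, -7]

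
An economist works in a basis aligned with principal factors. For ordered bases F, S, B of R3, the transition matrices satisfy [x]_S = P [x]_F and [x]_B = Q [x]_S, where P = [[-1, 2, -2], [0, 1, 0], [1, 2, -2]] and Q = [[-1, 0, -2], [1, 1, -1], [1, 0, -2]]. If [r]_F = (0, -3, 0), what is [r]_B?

(18, -3, 6)

Composing the changes, [r]_B = Q P [r]_F.
Q P = [[-1, -6, 6], [-2, 1, 0], [-3, -2, 2]]; applying this to (0, -3, 0) gives (18, -3, 6).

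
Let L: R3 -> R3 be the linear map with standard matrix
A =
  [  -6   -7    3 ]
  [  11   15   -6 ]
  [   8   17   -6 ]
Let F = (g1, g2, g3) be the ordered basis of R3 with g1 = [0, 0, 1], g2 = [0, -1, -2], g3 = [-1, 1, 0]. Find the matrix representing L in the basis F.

[[0, -1, 3], [3, 2, -3], [-3, -1, 1]]

With P the matrix whose columns are g1, ..., g3, [L]_F = P^(-1) A P.
Column by column: L(g1) = A g1 = [3, -6, -6]; its F-coordinates [0, 3, -3] give column 1.
Continuing for each basis vector yields [L]_F = [[0, -1, 3], [3, 2, -3], [-3, -1, 1]].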